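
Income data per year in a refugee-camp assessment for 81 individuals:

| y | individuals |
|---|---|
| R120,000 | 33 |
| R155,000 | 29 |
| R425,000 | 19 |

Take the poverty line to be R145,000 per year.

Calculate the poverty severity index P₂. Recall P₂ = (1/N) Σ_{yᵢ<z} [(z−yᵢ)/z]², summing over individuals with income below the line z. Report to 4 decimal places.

Poor units: 33×R120,000 (q = 33 of N = 81).
Shortfall ratios: (145000−120000)/145000 = 0.1724 (×33).
Squared: 0.0297 (×33).
Sum = 0.980975; P₂ = 0.980975 / 81 = 0.0121.

0.0121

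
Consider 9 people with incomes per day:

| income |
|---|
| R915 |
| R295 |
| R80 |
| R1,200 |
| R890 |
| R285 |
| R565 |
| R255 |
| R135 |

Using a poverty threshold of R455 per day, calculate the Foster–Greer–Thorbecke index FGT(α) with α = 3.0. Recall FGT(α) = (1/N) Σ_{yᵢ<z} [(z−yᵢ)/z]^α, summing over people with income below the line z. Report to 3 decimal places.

0.121

Below the line: R80, R135, R255, R285, R295 (q = 5 of N = 9).
Gap ratios (z−y)/z: (455−80)/455 = 0.8242; (455−135)/455 = 0.7033; (455−255)/455 = 0.4396; (455−285)/455 = 0.3736; (455−295)/455 = 0.3516.
Raised to α = 3.0: 0.55983; 0.34787; 0.08493; 0.05216; 0.04348.
Sum = 1.088273; FGT(3.0) = 1.088273 / 9 = 0.121.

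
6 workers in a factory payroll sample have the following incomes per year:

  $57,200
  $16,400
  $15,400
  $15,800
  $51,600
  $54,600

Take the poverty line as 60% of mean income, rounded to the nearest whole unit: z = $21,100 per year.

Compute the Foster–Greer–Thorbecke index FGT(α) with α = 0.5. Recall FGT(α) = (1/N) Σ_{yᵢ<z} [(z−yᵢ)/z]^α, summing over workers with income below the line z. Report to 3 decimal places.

Incomes under z: $15,400, $15,800, $16,400 (q = 3 of N = 6).
Shortfall ratios: (21100−15400)/21100 = 0.2701; (21100−15800)/21100 = 0.2512; (21100−16400)/21100 = 0.2227.
Raised to α = 0.5: 0.51975; 0.50118; 0.47196.
Sum = 1.492898; FGT(0.5) = 1.492898 / 6 = 0.249.

0.249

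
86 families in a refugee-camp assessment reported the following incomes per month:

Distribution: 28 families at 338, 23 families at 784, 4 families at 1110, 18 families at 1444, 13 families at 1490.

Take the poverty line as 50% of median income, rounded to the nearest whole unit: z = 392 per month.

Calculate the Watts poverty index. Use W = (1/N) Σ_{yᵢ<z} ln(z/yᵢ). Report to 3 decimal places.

Below the line: 28×338 (q = 28 of N = 86).
ln(z/y) terms: ln(392/338) = 0.1482 (×28).
W = 4.150046 / 86 = 0.048.

0.048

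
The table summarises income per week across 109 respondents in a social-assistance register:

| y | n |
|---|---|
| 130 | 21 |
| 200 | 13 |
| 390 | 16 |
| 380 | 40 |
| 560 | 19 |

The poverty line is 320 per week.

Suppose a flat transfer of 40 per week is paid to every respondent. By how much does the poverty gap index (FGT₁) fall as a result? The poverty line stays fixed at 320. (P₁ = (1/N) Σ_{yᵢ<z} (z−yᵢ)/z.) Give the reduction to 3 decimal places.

Before: below the line — 21×130, 13×200; poverty gap index (FGT₁) = 0.15912.
After the 40 transfer: below the line — 21×170, 13×240; poverty gap index (FGT₁) = 0.12013.
Reduction = 0.15912 − 0.12013 = 0.039.

0.039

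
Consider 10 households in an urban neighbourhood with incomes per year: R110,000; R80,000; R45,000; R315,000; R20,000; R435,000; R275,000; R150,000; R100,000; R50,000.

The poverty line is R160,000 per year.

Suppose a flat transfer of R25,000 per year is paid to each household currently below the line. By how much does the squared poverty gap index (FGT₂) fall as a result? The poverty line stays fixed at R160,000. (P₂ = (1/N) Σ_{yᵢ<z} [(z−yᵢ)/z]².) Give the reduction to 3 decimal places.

Before: below the line — R20,000, R45,000, R50,000, R80,000, R100,000, R110,000, R150,000; squared poverty gap index (FGT₂) = 0.22471.
After the R25,000 transfer: below the line — R45,000, R70,000, R75,000, R105,000, R125,000, R135,000; squared poverty gap index (FGT₂) = 0.13057.
Reduction = 0.22471 − 0.13057 = 0.094.

0.094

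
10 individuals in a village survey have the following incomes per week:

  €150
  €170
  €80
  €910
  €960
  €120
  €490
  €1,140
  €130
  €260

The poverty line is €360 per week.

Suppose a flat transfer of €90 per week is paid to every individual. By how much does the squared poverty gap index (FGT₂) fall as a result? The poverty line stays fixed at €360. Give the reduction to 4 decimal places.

0.1361

Before: below the line — €80, €120, €130, €150, €170, €260; squared poverty gap index (FGT₂) = 0.215355.
After the €90 transfer: below the line — €170, €210, €220, €240, €260, €350; squared poverty gap index (FGT₂) = 0.079244.
Reduction = 0.215355 − 0.079244 = 0.1361.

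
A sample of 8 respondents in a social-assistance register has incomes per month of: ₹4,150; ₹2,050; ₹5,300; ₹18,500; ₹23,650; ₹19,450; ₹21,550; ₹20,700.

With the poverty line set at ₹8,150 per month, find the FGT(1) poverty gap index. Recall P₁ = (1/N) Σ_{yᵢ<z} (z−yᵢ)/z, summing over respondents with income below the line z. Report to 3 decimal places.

0.199

Below the line: ₹2,050, ₹4,150, ₹5,300 (q = 3 of N = 8).
Relative gaps: (8150−2050)/8150 = 0.7485; (8150−4150)/8150 = 0.4908; (8150−5300)/8150 = 0.3497.
Sum of shortfalls = 1.588957; P₁ averages over all N: 1.588957 / 8 = 0.199.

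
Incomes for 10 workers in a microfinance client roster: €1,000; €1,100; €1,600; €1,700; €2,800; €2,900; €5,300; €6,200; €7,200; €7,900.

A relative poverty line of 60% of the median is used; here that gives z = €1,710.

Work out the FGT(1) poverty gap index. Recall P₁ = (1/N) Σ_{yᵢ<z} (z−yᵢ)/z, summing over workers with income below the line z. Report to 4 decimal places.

Below z: €1,000, €1,100, €1,600, €1,700 (q = 4 of N = 10).
Gap ratios (z−y)/z: (1710−1000)/1710 = 0.4152; (1710−1100)/1710 = 0.3567; (1710−1600)/1710 = 0.0643; (1710−1700)/1710 = 0.0058.
Σ = 0.842105. Dividing by the full population N = 10 gives P₁ = 0.0842.

0.0842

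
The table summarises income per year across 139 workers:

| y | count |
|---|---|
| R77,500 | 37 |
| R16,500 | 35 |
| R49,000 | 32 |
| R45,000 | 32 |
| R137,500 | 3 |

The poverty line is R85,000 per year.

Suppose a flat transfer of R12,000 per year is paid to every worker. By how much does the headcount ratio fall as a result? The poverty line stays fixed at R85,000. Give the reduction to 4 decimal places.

0.2662

Before: below the line — 35×R16,500, 32×R45,000, 32×R49,000, 37×R77,500; headcount ratio = 0.978417.
After the R12,000 transfer: below the line — 35×R28,500, 32×R57,000, 32×R61,000; headcount ratio = 0.712230.
Reduction = 0.978417 − 0.712230 = 0.2662.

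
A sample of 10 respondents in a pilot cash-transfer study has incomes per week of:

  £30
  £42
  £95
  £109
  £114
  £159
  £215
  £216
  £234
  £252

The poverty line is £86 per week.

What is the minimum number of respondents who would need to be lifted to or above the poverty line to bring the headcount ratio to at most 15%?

2 of the 10 respondents are poor, so H = 2/10 = 0.200.
A headcount ratio of at most 15% allows at most ⌊0.15 × 10⌋ = 1 poor respondents.
So at least 2 − 1 = 1 must be lifted.

1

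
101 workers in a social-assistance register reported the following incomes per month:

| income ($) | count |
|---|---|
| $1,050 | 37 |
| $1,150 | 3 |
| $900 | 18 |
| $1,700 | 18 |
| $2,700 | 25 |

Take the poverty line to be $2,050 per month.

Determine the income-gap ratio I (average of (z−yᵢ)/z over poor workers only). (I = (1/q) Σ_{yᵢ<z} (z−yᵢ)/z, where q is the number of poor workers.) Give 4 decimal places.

0.4281

Incomes under z: 18×$900, 37×$1,050, 3×$1,150, 18×$1,700 (q = 76 of N = 101).
Shortfall ratios (z−y)/z: 0.5610 (×18), 0.4878 (×37), 0.4390 (×3), 0.1707 (×18); sum = 32.536585.
The income-gap ratio divides by q (the poor only): 32.536585 / 76 = 0.4281.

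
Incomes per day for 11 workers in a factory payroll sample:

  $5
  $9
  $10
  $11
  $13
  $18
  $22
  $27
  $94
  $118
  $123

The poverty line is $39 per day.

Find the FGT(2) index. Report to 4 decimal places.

Below z: $5, $9, $10, $11, $13, $18, $22, $27 (q = 8 of N = 11).
Gap ratios (z−y)/z: (39−5)/39 = 0.8718; (39−9)/39 = 0.7692; (39−10)/39 = 0.7436; (39−11)/39 = 0.7179; (39−13)/39 = 0.6667; (39−18)/39 = 0.5385; (39−22)/39 = 0.4359; (39−27)/39 = 0.3077.
Squared: 0.7600; 0.5917; 0.5529; 0.5155; 0.4444; 0.2899; 0.1900; 0.0947.
Sum = 3.439185; P₂ = 3.439185 / 11 = 0.3127.

0.3127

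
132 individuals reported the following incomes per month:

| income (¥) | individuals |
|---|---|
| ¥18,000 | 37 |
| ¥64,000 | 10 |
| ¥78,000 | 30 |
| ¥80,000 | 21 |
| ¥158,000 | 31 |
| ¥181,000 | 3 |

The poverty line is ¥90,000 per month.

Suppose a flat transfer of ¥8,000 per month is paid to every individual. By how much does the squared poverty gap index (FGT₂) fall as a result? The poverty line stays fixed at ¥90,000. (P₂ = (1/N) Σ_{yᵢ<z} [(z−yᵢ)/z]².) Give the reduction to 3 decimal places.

Before: below the line — 37×¥18,000, 10×¥64,000, 30×¥78,000, 21×¥80,000; squared poverty gap index (FGT₂) = 0.19172.
After the ¥8,000 transfer: below the line — 37×¥26,000, 10×¥72,000, 30×¥86,000, 21×¥88,000; squared poverty gap index (FGT₂) = 0.14530.
Reduction = 0.19172 − 0.14530 = 0.046.

0.046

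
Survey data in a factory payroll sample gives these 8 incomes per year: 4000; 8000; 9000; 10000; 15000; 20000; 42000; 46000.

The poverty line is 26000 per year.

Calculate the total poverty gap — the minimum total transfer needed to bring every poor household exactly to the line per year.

90000

Incomes under z: 4000, 8000, 9000, 10000, 15000, 20000 (q = 6 of N = 8).
Individual gaps: 26000−4000 = 22000; 26000−8000 = 18000; 26000−9000 = 17000; 26000−10000 = 16000; 26000−15000 = 11000; 26000−20000 = 6000.
Aggregate gap = 90000.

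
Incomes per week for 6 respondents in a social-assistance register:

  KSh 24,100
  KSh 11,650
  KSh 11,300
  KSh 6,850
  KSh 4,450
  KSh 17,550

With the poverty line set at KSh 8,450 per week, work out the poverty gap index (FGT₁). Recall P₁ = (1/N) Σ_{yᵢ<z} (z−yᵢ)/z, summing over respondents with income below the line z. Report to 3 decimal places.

0.110

Below the line: KSh 4,450, KSh 6,850 (q = 2 of N = 6).
Shortfall ratios: (8450−4450)/8450 = 0.4734; (8450−6850)/8450 = 0.1893.
Sum of shortfalls = 0.662722; P₁ averages over all N: 0.662722 / 6 = 0.110.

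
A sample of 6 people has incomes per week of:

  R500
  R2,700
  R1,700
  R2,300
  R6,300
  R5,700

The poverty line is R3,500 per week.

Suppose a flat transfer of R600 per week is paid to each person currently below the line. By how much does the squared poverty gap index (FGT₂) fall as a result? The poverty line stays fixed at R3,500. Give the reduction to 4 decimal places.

0.0914

Before: below the line — R500, R1,700, R2,300, R2,700; squared poverty gap index (FGT₂) = 0.194830.
After the R600 transfer: below the line — R1,100, R2,300, R2,900, R3,300; squared poverty gap index (FGT₂) = 0.103401.
Reduction = 0.194830 − 0.103401 = 0.0914.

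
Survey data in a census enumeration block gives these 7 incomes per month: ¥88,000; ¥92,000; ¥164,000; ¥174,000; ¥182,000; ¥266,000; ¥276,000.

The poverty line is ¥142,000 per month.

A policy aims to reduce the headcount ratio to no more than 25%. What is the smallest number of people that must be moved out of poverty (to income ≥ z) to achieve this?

1

2 of the 7 people are poor, so H = 2/7 = 0.286.
A headcount ratio of at most 25% allows at most ⌊0.25 × 7⌋ = 1 poor people.
So at least 2 − 1 = 1 must be lifted.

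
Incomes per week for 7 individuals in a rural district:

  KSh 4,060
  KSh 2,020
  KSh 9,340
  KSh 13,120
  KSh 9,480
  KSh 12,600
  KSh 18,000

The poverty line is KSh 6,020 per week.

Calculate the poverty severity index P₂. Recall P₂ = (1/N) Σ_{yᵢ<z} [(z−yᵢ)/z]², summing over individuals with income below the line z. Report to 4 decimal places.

Below the line: KSh 2,020, KSh 4,060 (q = 2 of N = 7).
Relative gaps: (6020−2020)/6020 = 0.6645; (6020−4060)/6020 = 0.3256.
Squared: 0.4415; 0.1060.
Sum = 0.547499; P₂ = 0.547499 / 7 = 0.0782.

0.0782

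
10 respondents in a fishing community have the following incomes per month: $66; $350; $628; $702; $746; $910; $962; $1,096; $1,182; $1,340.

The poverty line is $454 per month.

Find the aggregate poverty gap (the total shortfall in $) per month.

$492

Incomes under z: $66, $350 (q = 2 of N = 10).
Individual gaps: 454−66 = 388; 454−350 = 104.
Aggregate gap = $492.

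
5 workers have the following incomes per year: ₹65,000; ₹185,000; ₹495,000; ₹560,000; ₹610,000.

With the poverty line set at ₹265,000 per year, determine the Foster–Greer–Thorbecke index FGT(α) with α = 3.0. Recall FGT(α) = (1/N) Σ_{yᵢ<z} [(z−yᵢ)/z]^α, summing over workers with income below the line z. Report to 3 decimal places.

0.091

Incomes under z: ₹65,000, ₹185,000 (q = 2 of N = 5).
Relative gaps: (265000−65000)/265000 = 0.7547; (265000−185000)/265000 = 0.3019.
Raised to α = 3.0: 0.42989; 0.02751.
Sum = 0.457398; FGT(3.0) = 0.457398 / 5 = 0.091.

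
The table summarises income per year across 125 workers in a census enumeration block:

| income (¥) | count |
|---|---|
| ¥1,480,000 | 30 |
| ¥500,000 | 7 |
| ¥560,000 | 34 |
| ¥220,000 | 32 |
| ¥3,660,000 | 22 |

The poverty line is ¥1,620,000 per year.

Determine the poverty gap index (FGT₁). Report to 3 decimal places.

0.459

Incomes under z: 32×¥220,000, 7×¥500,000, 34×¥560,000, 30×¥1,480,000 (q = 103 of N = 125).
Relative gaps: (1620000−220000)/1620000 = 0.8642 (×32); (1620000−500000)/1620000 = 0.6914 (×7); (1620000−560000)/1620000 = 0.6543 (×34); (1620000−1480000)/1620000 = 0.0864 (×30).
Σ = 57.333333. Dividing by the full population N = 125 gives P₁ = 0.459.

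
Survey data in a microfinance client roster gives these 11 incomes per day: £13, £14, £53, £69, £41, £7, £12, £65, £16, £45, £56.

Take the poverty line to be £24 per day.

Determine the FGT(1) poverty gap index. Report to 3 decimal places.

0.220

Below the line: £7, £12, £13, £14, £16 (q = 5 of N = 11).
Shortfall ratios: (24−7)/24 = 0.7083; (24−12)/24 = 0.5000; (24−13)/24 = 0.4583; (24−14)/24 = 0.4167; (24−16)/24 = 0.3333.
Σ = 2.416667. Dividing by the full population N = 11 gives P₁ = 0.220.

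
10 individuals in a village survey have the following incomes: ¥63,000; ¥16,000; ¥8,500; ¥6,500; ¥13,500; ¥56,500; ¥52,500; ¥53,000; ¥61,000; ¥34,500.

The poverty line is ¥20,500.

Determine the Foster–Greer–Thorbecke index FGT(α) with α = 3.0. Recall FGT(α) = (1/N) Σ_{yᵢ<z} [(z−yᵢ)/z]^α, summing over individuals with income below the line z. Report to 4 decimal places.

0.0569

Below the line: ¥6,500, ¥8,500, ¥13,500, ¥16,000 (q = 4 of N = 10).
Shortfall ratios: (20500−6500)/20500 = 0.6829; (20500−8500)/20500 = 0.5854; (20500−13500)/20500 = 0.3415; (20500−16000)/20500 = 0.2195.
Raised to α = 3.0: 0.31851; 0.20058; 0.03981; 0.01058.
Sum = 0.569478; FGT(3.0) = 0.569478 / 10 = 0.0569.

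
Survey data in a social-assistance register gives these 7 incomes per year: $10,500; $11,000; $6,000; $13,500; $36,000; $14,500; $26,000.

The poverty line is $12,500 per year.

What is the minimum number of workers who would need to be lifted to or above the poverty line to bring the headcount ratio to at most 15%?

3 of the 7 workers are poor, so H = 3/7 = 0.429.
A headcount ratio of at most 15% allows at most ⌊0.15 × 7⌋ = 1 poor workers.
So at least 3 − 1 = 2 must be lifted.

2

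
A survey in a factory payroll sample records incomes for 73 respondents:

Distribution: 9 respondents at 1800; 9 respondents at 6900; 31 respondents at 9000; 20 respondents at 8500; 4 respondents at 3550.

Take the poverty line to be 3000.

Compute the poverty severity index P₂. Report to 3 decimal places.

0.020

Poor units: 9×1800 (q = 9 of N = 73).
Normalized shortfalls: (3000−1800)/3000 = 0.4000 (×9).
Squared: 0.1600 (×9).
Sum = 1.440000; P₂ = 1.440000 / 73 = 0.020.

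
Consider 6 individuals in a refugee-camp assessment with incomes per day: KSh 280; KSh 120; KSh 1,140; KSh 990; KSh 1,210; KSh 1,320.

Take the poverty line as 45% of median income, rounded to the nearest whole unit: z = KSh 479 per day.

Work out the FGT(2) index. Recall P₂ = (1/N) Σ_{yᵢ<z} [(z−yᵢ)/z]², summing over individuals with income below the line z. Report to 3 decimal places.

0.122

Below the line: KSh 120, KSh 280 (q = 2 of N = 6).
Gap ratios (z−y)/z: (479−120)/479 = 0.7495; (479−280)/479 = 0.4154.
Squared: 0.5617; 0.1726.
Sum = 0.734315; P₂ = 0.734315 / 6 = 0.122.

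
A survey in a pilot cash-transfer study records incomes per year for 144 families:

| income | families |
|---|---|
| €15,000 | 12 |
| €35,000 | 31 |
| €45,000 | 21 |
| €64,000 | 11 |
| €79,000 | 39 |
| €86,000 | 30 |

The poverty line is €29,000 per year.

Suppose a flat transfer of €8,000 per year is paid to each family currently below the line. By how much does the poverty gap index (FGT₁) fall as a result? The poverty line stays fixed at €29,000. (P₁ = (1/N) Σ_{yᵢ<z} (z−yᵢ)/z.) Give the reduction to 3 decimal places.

0.023

Before: below the line — 12×€15,000; poverty gap index (FGT₁) = 0.04023.
After the €8,000 transfer: below the line — 12×€23,000; poverty gap index (FGT₁) = 0.01724.
Reduction = 0.04023 − 0.01724 = 0.023.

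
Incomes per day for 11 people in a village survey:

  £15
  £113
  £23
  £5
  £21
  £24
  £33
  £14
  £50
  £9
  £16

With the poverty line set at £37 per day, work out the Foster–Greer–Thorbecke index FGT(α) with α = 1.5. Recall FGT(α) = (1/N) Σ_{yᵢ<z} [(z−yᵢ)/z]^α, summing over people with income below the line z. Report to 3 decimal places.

0.327

Below the line: £5, £9, £14, £15, £16, £21, £23, £24, £33 (q = 9 of N = 11).
Gap ratios (z−y)/z: (37−5)/37 = 0.8649; (37−9)/37 = 0.7568; (37−14)/37 = 0.6216; (37−15)/37 = 0.5946; (37−16)/37 = 0.5676; (37−21)/37 = 0.4324; (37−23)/37 = 0.3784; (37−24)/37 = 0.3514; (37−33)/37 = 0.1081.
Raised to α = 1.5: 0.80431; 0.65832; 0.49011; 0.45849; 0.42759; 0.28437; 0.23275; 0.20826; 0.03555.
Sum = 3.599734; FGT(1.5) = 3.599734 / 11 = 0.327.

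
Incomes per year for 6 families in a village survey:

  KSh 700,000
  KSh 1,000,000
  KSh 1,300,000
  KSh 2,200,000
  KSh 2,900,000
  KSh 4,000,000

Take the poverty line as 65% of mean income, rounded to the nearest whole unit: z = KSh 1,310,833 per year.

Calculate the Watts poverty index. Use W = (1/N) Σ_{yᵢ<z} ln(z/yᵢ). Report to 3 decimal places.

Below the line: KSh 700,000, KSh 1,000,000, KSh 1,300,000 (q = 3 of N = 6).
ln(z/y) terms: ln(1310833/700000) = 0.6273; ln(1310833/1000000) = 0.2707; ln(1310833/1300000) = 0.0083.
W = 0.906299 / 6 = 0.151.

0.151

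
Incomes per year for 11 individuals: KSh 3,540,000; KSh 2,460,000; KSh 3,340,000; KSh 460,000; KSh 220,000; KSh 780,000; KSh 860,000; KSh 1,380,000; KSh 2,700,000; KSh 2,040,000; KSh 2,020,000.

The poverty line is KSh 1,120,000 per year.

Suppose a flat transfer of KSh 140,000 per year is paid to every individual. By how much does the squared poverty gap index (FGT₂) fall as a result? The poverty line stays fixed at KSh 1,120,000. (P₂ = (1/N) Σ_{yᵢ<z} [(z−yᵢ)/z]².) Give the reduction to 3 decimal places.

Before: below the line — KSh 220,000, KSh 460,000, KSh 780,000, KSh 860,000; squared poverty gap index (FGT₂) = 0.10355.
After the KSh 140,000 transfer: below the line — KSh 360,000, KSh 600,000, KSh 920,000, KSh 1,000,000; squared poverty gap index (FGT₂) = 0.06540.
Reduction = 0.10355 − 0.06540 = 0.038.

0.038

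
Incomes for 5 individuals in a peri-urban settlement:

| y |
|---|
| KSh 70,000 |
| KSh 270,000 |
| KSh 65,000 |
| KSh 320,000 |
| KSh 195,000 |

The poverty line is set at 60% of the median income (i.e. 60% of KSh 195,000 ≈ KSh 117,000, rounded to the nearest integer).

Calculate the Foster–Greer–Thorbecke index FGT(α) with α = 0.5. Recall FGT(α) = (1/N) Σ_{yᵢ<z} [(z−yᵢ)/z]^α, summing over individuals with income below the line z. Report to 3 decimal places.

Incomes under z: KSh 65,000, KSh 70,000 (q = 2 of N = 5).
Shortfall ratios: (117000−65000)/117000 = 0.4444; (117000−70000)/117000 = 0.4017.
Raised to α = 0.5: 0.66667; 0.63381.
Sum = 1.300472; FGT(0.5) = 1.300472 / 5 = 0.260.

0.260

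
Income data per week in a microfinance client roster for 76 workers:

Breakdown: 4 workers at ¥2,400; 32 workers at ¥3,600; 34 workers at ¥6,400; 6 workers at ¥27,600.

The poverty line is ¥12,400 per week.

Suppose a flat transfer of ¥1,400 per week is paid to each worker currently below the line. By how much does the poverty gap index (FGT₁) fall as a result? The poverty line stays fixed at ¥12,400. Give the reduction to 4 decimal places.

0.1040

Before: below the line — 4×¥2,400, 32×¥3,600, 34×¥6,400; poverty gap index (FGT₁) = 0.557725.
After the ¥1,400 transfer: below the line — 4×¥3,800, 32×¥5,000, 34×¥7,800; poverty gap index (FGT₁) = 0.453735.
Reduction = 0.557725 − 0.453735 = 0.1040.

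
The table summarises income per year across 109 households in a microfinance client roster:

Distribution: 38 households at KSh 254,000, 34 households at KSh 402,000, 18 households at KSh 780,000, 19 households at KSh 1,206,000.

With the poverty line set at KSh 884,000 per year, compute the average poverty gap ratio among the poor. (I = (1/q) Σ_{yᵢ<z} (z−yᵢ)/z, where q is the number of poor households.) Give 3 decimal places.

Below the line: 38×KSh 254,000, 34×KSh 402,000, 18×KSh 780,000 (q = 90 of N = 109).
Relative gaps: 0.7127 (×38), 0.5452 (×34), 0.1176 (×18); sum = 47.737557.
I averages over the q = 90 poor units only: 47.737557 / 90 = 0.530.

0.530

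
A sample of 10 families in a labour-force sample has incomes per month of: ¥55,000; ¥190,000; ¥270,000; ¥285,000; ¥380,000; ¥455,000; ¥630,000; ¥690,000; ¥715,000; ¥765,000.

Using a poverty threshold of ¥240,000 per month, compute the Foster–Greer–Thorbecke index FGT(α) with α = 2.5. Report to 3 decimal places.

0.054

Poor units: ¥55,000, ¥190,000 (q = 2 of N = 10).
Gap ratios (z−y)/z: (240000−55000)/240000 = 0.7708; (240000−190000)/240000 = 0.2083.
Raised to α = 2.5: 0.52168; 0.01981.
Sum = 0.541487; FGT(2.5) = 0.541487 / 10 = 0.054.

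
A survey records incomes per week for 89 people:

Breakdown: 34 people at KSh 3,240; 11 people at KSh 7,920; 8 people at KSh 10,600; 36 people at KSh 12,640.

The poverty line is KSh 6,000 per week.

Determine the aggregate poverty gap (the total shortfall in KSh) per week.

Below z: 34×KSh 3,240 (q = 34 of N = 89).
Individual gaps: 34×(6000−3240) = 93840.
Aggregate gap = KSh 93,840.

KSh 93,840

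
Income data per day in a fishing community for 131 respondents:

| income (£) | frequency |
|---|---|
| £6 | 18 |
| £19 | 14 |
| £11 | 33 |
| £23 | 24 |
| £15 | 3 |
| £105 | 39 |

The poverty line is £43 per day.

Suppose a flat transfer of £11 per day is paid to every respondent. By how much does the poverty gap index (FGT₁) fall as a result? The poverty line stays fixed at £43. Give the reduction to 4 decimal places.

Before: below the line — 18×£6, 33×£11, 3×£15, 14×£19, 24×£23; poverty gap index (FGT₁) = 0.465471.
After the £11 transfer: below the line — 18×£17, 33×£22, 3×£26, 14×£30, 24×£34; poverty gap index (FGT₁) = 0.285816.
Reduction = 0.465471 − 0.285816 = 0.1797.

0.1797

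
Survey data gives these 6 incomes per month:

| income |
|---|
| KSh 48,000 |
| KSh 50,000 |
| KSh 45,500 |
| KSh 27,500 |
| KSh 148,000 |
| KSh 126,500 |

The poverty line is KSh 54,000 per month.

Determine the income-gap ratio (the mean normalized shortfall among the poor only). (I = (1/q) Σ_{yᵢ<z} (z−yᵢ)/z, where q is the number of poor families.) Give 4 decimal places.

0.2083

Below the line: KSh 27,500, KSh 45,500, KSh 48,000, KSh 50,000 (q = 4 of N = 6).
Shortfall ratios (z−y)/z: 0.4907, 0.1574, 0.1111, 0.0741; sum = 0.833333.
The income-gap ratio divides by q (the poor only): 0.833333 / 4 = 0.2083.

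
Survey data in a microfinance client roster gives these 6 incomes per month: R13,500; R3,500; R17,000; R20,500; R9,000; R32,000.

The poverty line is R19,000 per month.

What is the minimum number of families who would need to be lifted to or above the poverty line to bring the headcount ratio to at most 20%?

3

Currently q = 4 of N = 6 are below the line (H = 0.667).
A headcount ratio of at most 20% allows at most ⌊0.20 × 6⌋ = 1 poor families.
So at least 4 − 1 = 3 must be lifted.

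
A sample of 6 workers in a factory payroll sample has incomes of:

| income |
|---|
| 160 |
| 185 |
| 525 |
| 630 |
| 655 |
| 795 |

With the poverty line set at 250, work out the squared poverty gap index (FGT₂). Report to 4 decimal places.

0.0329

Poor units: 160, 185 (q = 2 of N = 6).
Gap ratios (z−y)/z: (250−160)/250 = 0.3600; (250−185)/250 = 0.2600.
Squared: 0.1296; 0.0676.
Sum = 0.197200; P₂ = 0.197200 / 6 = 0.0329.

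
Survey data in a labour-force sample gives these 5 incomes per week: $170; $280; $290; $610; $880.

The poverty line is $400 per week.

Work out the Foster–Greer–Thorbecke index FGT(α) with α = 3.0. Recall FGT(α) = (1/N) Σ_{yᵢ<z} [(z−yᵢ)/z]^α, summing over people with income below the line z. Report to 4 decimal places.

0.0476

Incomes under z: $170, $280, $290 (q = 3 of N = 5).
Relative gaps: (400−170)/400 = 0.5750; (400−280)/400 = 0.3000; (400−290)/400 = 0.2750.
Raised to α = 3.0: 0.19011; 0.02700; 0.02080.
Sum = 0.237906; FGT(3.0) = 0.237906 / 5 = 0.0476.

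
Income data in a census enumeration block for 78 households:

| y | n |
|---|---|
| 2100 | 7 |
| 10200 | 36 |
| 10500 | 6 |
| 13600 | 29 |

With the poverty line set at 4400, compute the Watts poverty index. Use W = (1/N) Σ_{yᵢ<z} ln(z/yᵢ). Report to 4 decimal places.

0.0664

Poor units: 7×2100 (q = 7 of N = 78).
ln(z/y) terms: ln(4400/2100) = 0.7397 (×7).
W = 5.177670 / 78 = 0.0664.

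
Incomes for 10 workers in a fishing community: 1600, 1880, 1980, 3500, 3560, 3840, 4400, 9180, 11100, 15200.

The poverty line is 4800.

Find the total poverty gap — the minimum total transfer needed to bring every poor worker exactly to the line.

Below z: 1600, 1880, 1980, 3500, 3560, 3840, 4400 (q = 7 of N = 10).
Individual gaps: 4800−1600 = 3200; 4800−1880 = 2920; 4800−1980 = 2820; 4800−3500 = 1300; 4800−3560 = 1240; 4800−3840 = 960; 4800−4400 = 400.
Aggregate gap = 12840.

12840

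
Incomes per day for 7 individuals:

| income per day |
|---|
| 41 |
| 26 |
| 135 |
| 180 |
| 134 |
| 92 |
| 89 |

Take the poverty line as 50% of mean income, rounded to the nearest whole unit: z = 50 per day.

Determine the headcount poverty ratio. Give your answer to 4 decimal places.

2 of the 7 individuals have income below 50.
H = 2/7 = 0.2857.

0.2857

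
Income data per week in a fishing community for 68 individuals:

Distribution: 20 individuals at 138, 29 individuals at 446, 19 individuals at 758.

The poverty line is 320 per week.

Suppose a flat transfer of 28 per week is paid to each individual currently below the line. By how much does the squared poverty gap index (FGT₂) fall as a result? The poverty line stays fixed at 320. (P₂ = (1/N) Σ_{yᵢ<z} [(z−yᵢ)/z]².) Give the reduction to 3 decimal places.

Before: below the line — 20×138; squared poverty gap index (FGT₂) = 0.09514.
After the 28 transfer: below the line — 20×166; squared poverty gap index (FGT₂) = 0.06812.
Reduction = 0.09514 − 0.06812 = 0.027.

0.027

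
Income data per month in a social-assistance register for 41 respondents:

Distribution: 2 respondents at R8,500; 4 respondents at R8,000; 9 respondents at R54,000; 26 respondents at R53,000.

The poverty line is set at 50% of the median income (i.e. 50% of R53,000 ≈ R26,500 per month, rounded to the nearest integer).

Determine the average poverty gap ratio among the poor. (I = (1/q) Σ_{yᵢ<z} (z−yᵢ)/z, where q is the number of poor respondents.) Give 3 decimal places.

Below z: 4×R8,000, 2×R8,500 (q = 6 of N = 41).
Relative gaps: 0.6981 (×4), 0.6792 (×2); sum = 4.150943.
The income-gap ratio divides by q (the poor only): 4.150943 / 6 = 0.692.

0.692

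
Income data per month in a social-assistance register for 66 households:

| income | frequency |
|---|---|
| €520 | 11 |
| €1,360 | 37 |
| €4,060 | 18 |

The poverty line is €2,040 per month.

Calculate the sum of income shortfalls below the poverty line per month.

Below the line: 11×€520, 37×€1,360 (q = 48 of N = 66).
Individual gaps: 11×(2040−520) = 16720; 37×(2040−1360) = 25160.
Aggregate gap = €41,880.

€41,880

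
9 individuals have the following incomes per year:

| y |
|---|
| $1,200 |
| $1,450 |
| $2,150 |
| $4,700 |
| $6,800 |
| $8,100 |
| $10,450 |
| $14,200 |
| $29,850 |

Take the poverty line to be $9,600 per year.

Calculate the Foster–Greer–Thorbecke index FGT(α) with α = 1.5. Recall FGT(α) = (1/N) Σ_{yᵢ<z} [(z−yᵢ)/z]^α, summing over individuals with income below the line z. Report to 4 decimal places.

0.3187

Below the line: $1,200, $1,450, $2,150, $4,700, $6,800, $8,100 (q = 6 of N = 9).
Relative gaps: (9600−1200)/9600 = 0.8750; (9600−1450)/9600 = 0.8490; (9600−2150)/9600 = 0.7760; (9600−4700)/9600 = 0.5104; (9600−6800)/9600 = 0.2917; (9600−8100)/9600 = 0.1562.
Raised to α = 1.5: 0.81849; 0.78222; 0.68364; 0.36466; 0.15752; 0.06176.
Sum = 2.868289; FGT(1.5) = 2.868289 / 9 = 0.3187.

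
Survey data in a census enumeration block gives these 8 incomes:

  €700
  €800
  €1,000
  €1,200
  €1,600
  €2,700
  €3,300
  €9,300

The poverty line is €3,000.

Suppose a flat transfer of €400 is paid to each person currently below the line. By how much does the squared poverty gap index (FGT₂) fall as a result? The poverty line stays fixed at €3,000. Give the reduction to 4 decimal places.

0.0979

Before: below the line — €700, €800, €1,000, €1,200, €1,600, €2,700; squared poverty gap index (FGT₂) = 0.269722.
After the €400 transfer: below the line — €1,100, €1,200, €1,400, €1,600, €2,000; squared poverty gap index (FGT₂) = 0.171806.
Reduction = 0.269722 − 0.171806 = 0.0979.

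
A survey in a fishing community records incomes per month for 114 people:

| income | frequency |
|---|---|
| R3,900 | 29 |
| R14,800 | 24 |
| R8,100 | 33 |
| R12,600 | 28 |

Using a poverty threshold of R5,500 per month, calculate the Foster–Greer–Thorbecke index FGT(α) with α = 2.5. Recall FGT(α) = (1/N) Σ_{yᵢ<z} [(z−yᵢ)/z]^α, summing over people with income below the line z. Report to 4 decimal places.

Incomes under z: 29×R3,900 (q = 29 of N = 114).
Relative gaps: (5500−3900)/5500 = 0.2909 (×29).
Raised to α = 2.5: 0.04565 (×29).
Sum = 1.323705; FGT(2.5) = 1.323705 / 114 = 0.0116.

0.0116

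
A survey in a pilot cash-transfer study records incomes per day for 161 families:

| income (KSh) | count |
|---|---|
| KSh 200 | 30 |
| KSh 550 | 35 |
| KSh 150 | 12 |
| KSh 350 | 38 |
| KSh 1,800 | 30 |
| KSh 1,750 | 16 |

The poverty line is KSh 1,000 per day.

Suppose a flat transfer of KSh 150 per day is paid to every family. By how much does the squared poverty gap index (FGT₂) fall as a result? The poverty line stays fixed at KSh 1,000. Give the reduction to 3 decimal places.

0.123

Before: below the line — 12×KSh 150, 30×KSh 200, 38×KSh 350, 35×KSh 550; squared poverty gap index (FGT₂) = 0.31685.
After the KSh 150 transfer: below the line — 12×KSh 300, 30×KSh 350, 38×KSh 500, 35×KSh 700; squared poverty gap index (FGT₂) = 0.19382.
Reduction = 0.31685 − 0.19382 = 0.123.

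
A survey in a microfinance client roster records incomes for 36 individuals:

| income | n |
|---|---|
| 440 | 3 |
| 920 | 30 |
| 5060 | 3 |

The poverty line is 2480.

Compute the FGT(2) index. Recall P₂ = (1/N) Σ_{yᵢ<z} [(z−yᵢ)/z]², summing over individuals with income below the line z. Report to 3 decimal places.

Below z: 3×440, 30×920 (q = 33 of N = 36).
Gap ratios (z−y)/z: (2480−440)/2480 = 0.8226 (×3); (2480−920)/2480 = 0.6290 (×30).
Squared: 0.6766 (×3); 0.3957 (×30).
Sum = 13.900364; P₂ = 13.900364 / 36 = 0.386.

0.386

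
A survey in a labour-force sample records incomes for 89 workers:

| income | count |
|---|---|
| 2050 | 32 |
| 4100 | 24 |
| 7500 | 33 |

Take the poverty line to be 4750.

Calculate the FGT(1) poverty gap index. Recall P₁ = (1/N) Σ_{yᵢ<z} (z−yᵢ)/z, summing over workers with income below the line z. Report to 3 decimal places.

Below the line: 32×2050, 24×4100 (q = 56 of N = 89).
Relative gaps: (4750−2050)/4750 = 0.5684 (×32); (4750−4100)/4750 = 0.1368 (×24).
Sum of shortfalls = 21.473684; P₁ averages over all N: 21.473684 / 89 = 0.241.

0.241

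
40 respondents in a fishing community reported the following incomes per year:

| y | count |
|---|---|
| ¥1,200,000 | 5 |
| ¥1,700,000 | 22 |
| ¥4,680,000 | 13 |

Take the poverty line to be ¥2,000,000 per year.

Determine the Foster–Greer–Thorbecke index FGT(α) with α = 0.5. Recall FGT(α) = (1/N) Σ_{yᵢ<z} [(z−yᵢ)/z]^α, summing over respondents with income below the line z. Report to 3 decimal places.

Poor units: 5×¥1,200,000, 22×¥1,700,000 (q = 27 of N = 40).
Relative gaps: (2000000−1200000)/2000000 = 0.4000 (×5); (2000000−1700000)/2000000 = 0.1500 (×22).
Raised to α = 0.5: 0.63246 (×5); 0.38730 (×22).
Sum = 11.682841; FGT(0.5) = 11.682841 / 40 = 0.292.

0.292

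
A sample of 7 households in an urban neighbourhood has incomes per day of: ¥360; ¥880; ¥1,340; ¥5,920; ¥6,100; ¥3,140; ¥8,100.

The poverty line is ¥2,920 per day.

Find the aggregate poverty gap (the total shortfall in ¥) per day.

¥6,180

Incomes under z: ¥360, ¥880, ¥1,340 (q = 3 of N = 7).
Individual gaps: 2920−360 = 2560; 2920−880 = 2040; 2920−1340 = 1580.
Aggregate gap = ¥6,180.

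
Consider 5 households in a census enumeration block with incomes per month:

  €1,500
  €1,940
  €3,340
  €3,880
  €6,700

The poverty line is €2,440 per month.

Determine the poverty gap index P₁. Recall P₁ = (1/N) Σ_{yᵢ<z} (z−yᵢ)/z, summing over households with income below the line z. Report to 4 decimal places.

0.1180

Poor units: €1,500, €1,940 (q = 2 of N = 5).
Relative gaps: (2440−1500)/2440 = 0.3852; (2440−1940)/2440 = 0.2049.
Sum of shortfalls = 0.590164; P₁ averages over all N: 0.590164 / 5 = 0.1180.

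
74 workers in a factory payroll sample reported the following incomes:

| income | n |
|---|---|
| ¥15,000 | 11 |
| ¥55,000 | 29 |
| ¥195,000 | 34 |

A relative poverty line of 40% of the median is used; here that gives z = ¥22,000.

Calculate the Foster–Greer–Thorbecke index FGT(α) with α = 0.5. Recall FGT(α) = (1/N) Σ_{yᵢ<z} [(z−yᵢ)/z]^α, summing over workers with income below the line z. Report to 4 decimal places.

0.0838

Below z: 11×¥15,000 (q = 11 of N = 74).
Gap ratios (z−y)/z: (22000−15000)/22000 = 0.3182 (×11).
Raised to α = 0.5: 0.56408 (×11).
Sum = 6.204837; FGT(0.5) = 6.204837 / 74 = 0.0838.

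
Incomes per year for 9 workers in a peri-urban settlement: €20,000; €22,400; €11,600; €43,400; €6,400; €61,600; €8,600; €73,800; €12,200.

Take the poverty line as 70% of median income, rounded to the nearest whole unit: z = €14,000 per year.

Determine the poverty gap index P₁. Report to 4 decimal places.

Poor units: €6,400, €8,600, €11,600, €12,200 (q = 4 of N = 9).
Shortfall ratios: (14000−6400)/14000 = 0.5429; (14000−8600)/14000 = 0.3857; (14000−11600)/14000 = 0.1714; (14000−12200)/14000 = 0.1286.
Sum of shortfalls = 1.228571; P₁ averages over all N: 1.228571 / 9 = 0.1365.

0.1365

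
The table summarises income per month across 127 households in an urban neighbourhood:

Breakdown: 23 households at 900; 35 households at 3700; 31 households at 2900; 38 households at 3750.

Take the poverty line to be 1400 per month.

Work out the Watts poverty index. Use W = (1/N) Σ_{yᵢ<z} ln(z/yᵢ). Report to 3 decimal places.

Poor units: 23×900 (q = 23 of N = 127).
Log gaps: ln(1400/900) = 0.4418 (×23).
W = 10.162153 / 127 = 0.080.

0.080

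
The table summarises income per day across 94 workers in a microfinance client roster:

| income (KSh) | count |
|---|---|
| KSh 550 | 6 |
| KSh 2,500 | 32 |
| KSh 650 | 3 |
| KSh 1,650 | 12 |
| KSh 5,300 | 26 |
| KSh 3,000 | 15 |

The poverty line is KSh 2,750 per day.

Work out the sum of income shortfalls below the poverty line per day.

Incomes under z: 6×KSh 550, 3×KSh 650, 12×KSh 1,650, 32×KSh 2,500 (q = 53 of N = 94).
Individual gaps: 6×(2750−550) = 13200; 3×(2750−650) = 6300; 12×(2750−1650) = 13200; 32×(2750−2500) = 8000.
Aggregate gap = KSh 40,700.

KSh 40,700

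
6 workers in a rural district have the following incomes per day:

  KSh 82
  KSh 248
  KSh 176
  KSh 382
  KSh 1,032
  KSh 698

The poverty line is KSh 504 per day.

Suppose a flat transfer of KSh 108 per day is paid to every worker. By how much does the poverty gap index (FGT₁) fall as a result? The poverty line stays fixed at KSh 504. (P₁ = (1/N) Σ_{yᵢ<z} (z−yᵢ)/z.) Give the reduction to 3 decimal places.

0.143

Before: below the line — KSh 82, KSh 176, KSh 248, KSh 382; poverty gap index (FGT₁) = 0.37302.
After the KSh 108 transfer: below the line — KSh 190, KSh 284, KSh 356, KSh 490; poverty gap index (FGT₁) = 0.23016.
Reduction = 0.37302 − 0.23016 = 0.143.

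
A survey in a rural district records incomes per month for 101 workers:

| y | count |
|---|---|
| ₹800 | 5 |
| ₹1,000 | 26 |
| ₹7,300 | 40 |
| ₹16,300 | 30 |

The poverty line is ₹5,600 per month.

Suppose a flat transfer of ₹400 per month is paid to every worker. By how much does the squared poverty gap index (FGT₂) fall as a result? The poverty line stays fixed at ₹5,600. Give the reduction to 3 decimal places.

0.035

Before: below the line — 5×₹800, 26×₹1,000; squared poverty gap index (FGT₂) = 0.21007.
After the ₹400 transfer: below the line — 5×₹1,200, 26×₹1,400; squared poverty gap index (FGT₂) = 0.17536.
Reduction = 0.21007 − 0.17536 = 0.035.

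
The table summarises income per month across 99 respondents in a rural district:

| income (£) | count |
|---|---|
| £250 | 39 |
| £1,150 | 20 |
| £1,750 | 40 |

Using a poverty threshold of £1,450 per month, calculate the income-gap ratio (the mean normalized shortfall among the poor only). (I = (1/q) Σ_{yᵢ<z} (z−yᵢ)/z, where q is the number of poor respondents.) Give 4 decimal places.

Below z: 39×£250, 20×£1,150 (q = 59 of N = 99).
Shortfall ratios (z−y)/z: 0.8276 (×39), 0.2069 (×20); sum = 36.413793.
I averages over the q = 59 poor units only: 36.413793 / 59 = 0.6172.

0.6172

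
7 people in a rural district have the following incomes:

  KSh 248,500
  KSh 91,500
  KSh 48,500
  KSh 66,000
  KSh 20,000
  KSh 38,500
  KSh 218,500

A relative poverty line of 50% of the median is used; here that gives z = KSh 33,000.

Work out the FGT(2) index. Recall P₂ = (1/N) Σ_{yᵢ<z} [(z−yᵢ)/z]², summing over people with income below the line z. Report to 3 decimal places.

Incomes under z: KSh 20,000 (q = 1 of N = 7).
Normalized shortfalls: (33000−20000)/33000 = 0.3939.
Squared: 0.1552.
Sum = 0.155188; P₂ = 0.155188 / 7 = 0.022.

0.022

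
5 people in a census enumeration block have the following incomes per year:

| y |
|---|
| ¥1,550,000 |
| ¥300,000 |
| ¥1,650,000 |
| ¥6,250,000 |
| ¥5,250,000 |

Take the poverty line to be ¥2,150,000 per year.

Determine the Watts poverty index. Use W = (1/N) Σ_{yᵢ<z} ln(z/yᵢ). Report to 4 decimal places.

0.5123

Below z: ¥300,000, ¥1,550,000, ¥1,650,000 (q = 3 of N = 5).
ln(z/y) terms: ln(2150000/300000) = 1.9694; ln(2150000/1550000) = 0.3272; ln(2150000/1650000) = 0.2647.
W = 2.561346 / 5 = 0.5123.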